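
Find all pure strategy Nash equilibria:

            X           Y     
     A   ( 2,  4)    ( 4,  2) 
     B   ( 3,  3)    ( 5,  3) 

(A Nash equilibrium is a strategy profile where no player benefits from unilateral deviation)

Nash equilibrium: (B, X), (B, Y)

Work:
Best responses:
  P1 vs X: payoffs [2, 3] → best response B (payoff 3)
  P1 vs Y: payoffs [4, 5] → best response B (payoff 5)
  P2 vs A: payoffs [4, 2] → best response X (payoff 4)
  P2 vs B: payoffs [3, 3] → best response X/Y (payoff 3)
Mutual best responses: (B,X), (B,Y) → Nash equilibria.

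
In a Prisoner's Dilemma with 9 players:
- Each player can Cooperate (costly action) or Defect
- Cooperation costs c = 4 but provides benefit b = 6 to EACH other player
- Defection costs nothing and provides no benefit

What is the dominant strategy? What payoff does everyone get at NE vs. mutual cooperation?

Dominant: Defect; NE payoff = 0; Coop payoff = 44

Work:
Defect dominates (saves cost c = 4, benefit to others is external)
NE: All defect → everyone gets 0
If all cooperate: each receives (8)×6 - 4 = 44
Social dilemma: 44 > 0 but NE gives 0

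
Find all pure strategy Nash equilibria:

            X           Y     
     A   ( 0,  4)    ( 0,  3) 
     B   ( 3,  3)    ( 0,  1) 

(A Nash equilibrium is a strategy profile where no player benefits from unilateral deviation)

Nash equilibrium: (B, X)

Work:
Best responses:
  P1 vs X: payoffs [0, 3] → best response B (payoff 3)
  P1 vs Y: payoffs [0, 0] → best response A/B (payoff 0)
  P2 vs A: payoffs [4, 3] → best response X (payoff 4)
  P2 vs B: payoffs [3, 1] → best response X (payoff 3)
Mutual best responses: (B,X) → Nash equilibria.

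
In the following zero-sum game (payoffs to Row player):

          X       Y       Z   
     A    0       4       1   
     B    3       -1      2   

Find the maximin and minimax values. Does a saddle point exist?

Maximin = 0, Minimax = 2, Saddle: False

Work:
Row minimums: [0, -1] → maximin = 0
Column maximums: [3, 4, 2] → minimax = 2
No saddle point (maximin ≠ minimax). Mixed strategy needed.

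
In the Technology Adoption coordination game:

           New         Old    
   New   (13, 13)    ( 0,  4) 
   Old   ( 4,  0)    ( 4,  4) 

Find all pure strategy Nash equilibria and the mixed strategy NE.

Pure NE: (New, New) and (Old, Old); Mixed NE: p = 0.3077, q = 0.3077

Work:
Check pure NE:
(New, New): (13, 13) - no unilateral deviation beneficial
(Old, Old): (4, 4) - no unilateral deviation beneficial
Mixed NE: P1 plays New with p = 0.3077, P2 plays New with q = 0.3077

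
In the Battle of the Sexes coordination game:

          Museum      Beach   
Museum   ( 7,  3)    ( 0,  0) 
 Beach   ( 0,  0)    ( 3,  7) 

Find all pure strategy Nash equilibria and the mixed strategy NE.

Pure NE: (Museum, Museum) and (Beach, Beach); Mixed NE: p = 0.7, q = 0.3

Work:
Check pure NE:
(Museum, Museum): (7, 3) - no unilateral deviation beneficial
(Beach, Beach): (3, 7) - no unilateral deviation beneficial
Mixed NE: P1 plays Museum with p = 0.7, P2 plays Museum with q = 0.3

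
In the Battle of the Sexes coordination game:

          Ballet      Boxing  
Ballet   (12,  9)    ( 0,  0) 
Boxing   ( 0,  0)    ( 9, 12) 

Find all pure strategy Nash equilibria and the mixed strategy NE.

Pure NE: (Ballet, Ballet) and (Boxing, Boxing); Mixed NE: p = 0.5714, q = 0.4286

Work:
Check pure NE:
(Ballet, Ballet): (12, 9) - no unilateral deviation beneficial
(Boxing, Boxing): (9, 12) - no unilateral deviation beneficial
Mixed NE: P1 plays Ballet with p = 0.5714, P2 plays Ballet with q = 0.4286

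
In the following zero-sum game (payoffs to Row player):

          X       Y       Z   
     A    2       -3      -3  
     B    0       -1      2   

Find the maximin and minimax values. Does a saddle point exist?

Maximin = -1, Minimax = -1, Saddle: True

Work:
Row minimums: [-3, -1] → maximin = -1
Column maximums: [2, -1, 2] → minimax = -1
Saddle point exists! Game value = -1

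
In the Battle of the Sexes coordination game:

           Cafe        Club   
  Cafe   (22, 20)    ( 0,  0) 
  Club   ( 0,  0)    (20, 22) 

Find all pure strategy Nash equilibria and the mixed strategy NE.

Pure NE: (Cafe, Cafe) and (Club, Club); Mixed NE: p = 0.5238, q = 0.4762

Work:
Check pure NE:
(Cafe, Cafe): (22, 20) - no unilateral deviation beneficial
(Club, Club): (20, 22) - no unilateral deviation beneficial
Mixed NE: P1 plays Cafe with p = 0.5238, P2 plays Cafe with q = 0.4762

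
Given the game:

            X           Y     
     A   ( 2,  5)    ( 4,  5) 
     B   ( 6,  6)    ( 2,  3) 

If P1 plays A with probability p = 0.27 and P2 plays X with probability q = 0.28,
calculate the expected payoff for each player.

E[P1] = 3.2064, E[P2] = 4.1532

Work:
E[P1] = p·q·π₁(A,X) + p·(1-q)·π₁(A,Y) + (1-p)·q·π₁(B,X) + (1-p)·(1-q)·π₁(B,Y)
= 0.27·0.28·2 + 0.27·0.72·4 + 0.73·0.28·6 + 0.73·0.72·2
= 3.2064

E[P2] = 4.1532 (similar calculation)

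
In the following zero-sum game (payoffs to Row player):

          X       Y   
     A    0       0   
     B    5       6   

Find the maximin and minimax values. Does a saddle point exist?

Maximin = 5, Minimax = 5, Saddle: True

Work:
Row minimums: [0, 5] → maximin = 5
Column maximums: [5, 6] → minimax = 5
Saddle point exists! Game value = 5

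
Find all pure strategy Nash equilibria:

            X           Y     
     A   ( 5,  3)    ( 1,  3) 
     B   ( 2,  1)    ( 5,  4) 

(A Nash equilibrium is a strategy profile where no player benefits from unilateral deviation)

Nash equilibrium: (A, X), (B, Y)

Work:
Best responses:
  P1 vs X: payoffs [5, 2] → best response A (payoff 5)
  P1 vs Y: payoffs [1, 5] → best response B (payoff 5)
  P2 vs A: payoffs [3, 3] → best response X/Y (payoff 3)
  P2 vs B: payoffs [1, 4] → best response Y (payoff 4)
Mutual best responses: (A,X), (B,Y) → Nash equilibria.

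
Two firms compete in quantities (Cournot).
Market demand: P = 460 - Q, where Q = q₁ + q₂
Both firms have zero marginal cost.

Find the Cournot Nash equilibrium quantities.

q₁* = q₂* = 153.33; P* = 153.33

Work:
Profit: π_i = P·q_i = (a - q_i - q_j)·q_i
FOC: ∂π_i/∂q_i = a - 2q_i - q_j = 0
Reaction function: q_i = (460 - q_j)/2
Symmetry: q* = 460/3 = 153.33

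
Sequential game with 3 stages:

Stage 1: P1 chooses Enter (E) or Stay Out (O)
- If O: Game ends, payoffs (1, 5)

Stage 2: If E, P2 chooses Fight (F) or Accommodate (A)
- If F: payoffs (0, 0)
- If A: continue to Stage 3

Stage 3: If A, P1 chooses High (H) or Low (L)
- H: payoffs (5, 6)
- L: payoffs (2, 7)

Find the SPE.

SPE: (E, A, H); Outcome (5, 6)

Work:
Stage 3: P1 chooses H (5 vs 2)
Stage 2: P2: F->0, A->6 (anticipating H). Choose A
Stage 1: P1: O->1, E->5 (anticipating A, H). Choose E
SPE path: E -> A -> H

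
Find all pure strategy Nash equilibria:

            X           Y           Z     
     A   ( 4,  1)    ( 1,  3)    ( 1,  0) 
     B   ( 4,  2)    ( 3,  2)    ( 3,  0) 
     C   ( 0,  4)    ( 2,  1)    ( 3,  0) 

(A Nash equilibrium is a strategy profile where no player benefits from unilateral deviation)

Nash equilibrium: (B, X), (B, Y)

Work:
Best responses:
  P1 vs X: payoffs [4, 4, 0] → best response A/B (payoff 4)
  P1 vs Y: payoffs [1, 3, 2] → best response B (payoff 3)
  P1 vs Z: payoffs [1, 3, 3] → best response B/C (payoff 3)
  P2 vs A: payoffs [1, 3, 0] → best response Y (payoff 3)
  P2 vs B: payoffs [2, 2, 0] → best response X/Y (payoff 2)
  P2 vs C: payoffs [4, 1, 0] → best response X (payoff 4)
Mutual best responses: (B,X), (B,Y) → Nash equilibria.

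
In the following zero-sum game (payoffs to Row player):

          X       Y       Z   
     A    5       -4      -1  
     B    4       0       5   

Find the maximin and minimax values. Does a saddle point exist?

Maximin = 0, Minimax = 0, Saddle: True

Work:
Row minimums: [-4, 0] → maximin = 0
Column maximums: [5, 0, 5] → minimax = 0
Saddle point exists! Game value = 0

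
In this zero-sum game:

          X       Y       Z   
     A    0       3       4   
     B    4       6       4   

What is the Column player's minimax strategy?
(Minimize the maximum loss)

Column should play X or Z (all achieve the minimum), value = 4

Work:
Column player minimizes Row's maximum payoff:
Column X: max payoff to Row = 4
Column Y: max payoff to Row = 6
Column Z: max payoff to Row = 4
Minimum is 4, achieved by columns X, Z (tied).
Each of X or Z is a minimax strategy.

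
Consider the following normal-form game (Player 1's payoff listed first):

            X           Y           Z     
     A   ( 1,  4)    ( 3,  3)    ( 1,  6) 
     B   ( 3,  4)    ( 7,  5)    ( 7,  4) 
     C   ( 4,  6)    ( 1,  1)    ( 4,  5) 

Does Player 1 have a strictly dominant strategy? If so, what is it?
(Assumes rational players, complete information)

No strictly dominant strategy exists for Player 1

Work:
A strategy strictly dominates another if it gives a strictly higher payoff against every opponent action. Compare each pair of P1's strategies column-by-column:
  A vs B: [1 vs 3, 3 vs 7, 1 vs 7] → A does not strictly dominate B (column X: 1 ≤ 3)
  A vs C: [1 vs 4, 3 vs 1, 1 vs 4] → A does not strictly dominate C (column X: 1 ≤ 4)
  B vs A: [3 vs 1, 7 vs 3, 7 vs 1] → B strictly dominates A
  B vs C: [3 vs 4, 7 vs 1, 7 vs 4] → B does not strictly dominate C (column X: 3 ≤ 4)
  C vs A: [4 vs 1, 1 vs 3, 4 vs 1] → C does not strictly dominate A (column Y: 1 ≤ 3)
  C vs B: [4 vs 3, 1 vs 7, 4 vs 7] → C does not strictly dominate B (column Y: 1 ≤ 7)
No single strategy strictly dominates all others → no strictly dominant strategy.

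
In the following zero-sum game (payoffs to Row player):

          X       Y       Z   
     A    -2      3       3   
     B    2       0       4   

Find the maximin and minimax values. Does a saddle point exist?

Maximin = 0, Minimax = 2, Saddle: False

Work:
Row minimums: [-2, 0] → maximin = 0
Column maximums: [2, 3, 4] → minimax = 2
No saddle point (maximin ≠ minimax). Mixed strategy needed.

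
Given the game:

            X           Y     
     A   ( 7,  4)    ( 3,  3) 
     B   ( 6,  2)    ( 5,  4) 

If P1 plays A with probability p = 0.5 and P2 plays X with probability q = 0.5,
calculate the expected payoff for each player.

E[P1] = 5.25, E[P2] = 3.25

Work:
E[P1] = p·q·π₁(A,X) + p·(1-q)·π₁(A,Y) + (1-p)·q·π₁(B,X) + (1-p)·(1-q)·π₁(B,Y)
= 0.5·0.5·7 + 0.5·0.5·3 + 0.5·0.5·6 + 0.5·0.5·5
= 5.25

E[P2] = 3.25 (similar calculation)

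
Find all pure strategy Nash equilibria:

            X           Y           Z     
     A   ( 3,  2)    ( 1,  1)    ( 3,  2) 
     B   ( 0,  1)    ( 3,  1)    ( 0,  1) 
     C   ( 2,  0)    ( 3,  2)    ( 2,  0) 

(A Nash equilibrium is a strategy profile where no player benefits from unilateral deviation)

Nash equilibrium: (A, X), (A, Z), (B, Y), (C, Y)

Work:
Best responses:
  P1 vs X: payoffs [3, 0, 2] → best response A (payoff 3)
  P1 vs Y: payoffs [1, 3, 3] → best response B/C (payoff 3)
  P1 vs Z: payoffs [3, 0, 2] → best response A (payoff 3)
  P2 vs A: payoffs [2, 1, 2] → best response X/Z (payoff 2)
  P2 vs B: payoffs [1, 1, 1] → best response X/Y/Z (payoff 1)
  P2 vs C: payoffs [0, 2, 0] → best response Y (payoff 2)
Mutual best responses: (A,X), (A,Z), (B,Y), (C,Y) → Nash equilibria.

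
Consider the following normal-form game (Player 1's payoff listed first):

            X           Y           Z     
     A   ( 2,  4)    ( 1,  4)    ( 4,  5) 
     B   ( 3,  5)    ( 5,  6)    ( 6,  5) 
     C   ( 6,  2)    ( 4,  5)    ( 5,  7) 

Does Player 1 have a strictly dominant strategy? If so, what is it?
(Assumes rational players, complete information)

No strictly dominant strategy exists for Player 1

Work:
A strategy strictly dominates another if it gives a strictly higher payoff against every opponent action. Compare each pair of P1's strategies column-by-column:
  A vs B: [2 vs 3, 1 vs 5, 4 vs 6] → A does not strictly dominate B (column X: 2 ≤ 3)
  A vs C: [2 vs 6, 1 vs 4, 4 vs 5] → A does not strictly dominate C (column X: 2 ≤ 6)
  B vs A: [3 vs 2, 5 vs 1, 6 vs 4] → B strictly dominates A
  B vs C: [3 vs 6, 5 vs 4, 6 vs 5] → B does not strictly dominate C (column X: 3 ≤ 6)
  C vs A: [6 vs 2, 4 vs 1, 5 vs 4] → C strictly dominates A
  C vs B: [6 vs 3, 4 vs 5, 5 vs 6] → C does not strictly dominate B (column Y: 4 ≤ 5)
No single strategy strictly dominates all others → no strictly dominant strategy.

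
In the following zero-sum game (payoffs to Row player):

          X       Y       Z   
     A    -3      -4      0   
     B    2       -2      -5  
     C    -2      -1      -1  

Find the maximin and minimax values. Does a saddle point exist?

Maximin = -2, Minimax = -1, Saddle: False

Work:
Row minimums: [-4, -5, -2] → maximin = -2
Column maximums: [2, -1, 0] → minimax = -1
No saddle point (maximin ≠ minimax). Mixed strategy needed.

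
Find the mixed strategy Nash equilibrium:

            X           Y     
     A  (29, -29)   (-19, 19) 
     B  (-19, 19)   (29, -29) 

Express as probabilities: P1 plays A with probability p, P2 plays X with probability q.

p = 0.5, q = 0.5

Work:
Find probabilities that make opponent indifferent:
P2 chooses q to make P1 indifferent between A and B
P1 chooses p to make P2 indifferent between X and Y
Mixed NE: P1 plays (A: 0.5, B: 0.5), P2 plays (X: 0.5, Y: 0.5)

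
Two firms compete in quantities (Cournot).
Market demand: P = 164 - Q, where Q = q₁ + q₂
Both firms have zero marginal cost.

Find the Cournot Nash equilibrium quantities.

q₁* = q₂* = 54.67; P* = 54.67

Work:
Profit: π_i = P·q_i = (a - q_i - q_j)·q_i
FOC: ∂π_i/∂q_i = a - 2q_i - q_j = 0
Reaction function: q_i = (164 - q_j)/2
Symmetry: q* = 164/3 = 54.67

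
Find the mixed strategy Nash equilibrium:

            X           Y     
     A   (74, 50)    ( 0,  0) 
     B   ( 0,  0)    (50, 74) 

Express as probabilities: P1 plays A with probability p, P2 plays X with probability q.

p = 0.5968, q = 0.4032

Work:
Find probabilities that make opponent indifferent:
P2 chooses q to make P1 indifferent between A and B
P1 chooses p to make P2 indifferent between X and Y
Mixed NE: P1 plays (A: 0.5968, B: 0.4032), P2 plays (X: 0.4032, Y: 0.5968)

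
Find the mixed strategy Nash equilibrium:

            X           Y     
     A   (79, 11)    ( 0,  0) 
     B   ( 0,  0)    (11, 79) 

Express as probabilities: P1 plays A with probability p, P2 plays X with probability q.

p = 0.8778, q = 0.1222

Work:
Find probabilities that make opponent indifferent:
P2 chooses q to make P1 indifferent between A and B
P1 chooses p to make P2 indifferent between X and Y
Mixed NE: P1 plays (A: 0.8778, B: 0.1222), P2 plays (X: 0.1222, Y: 0.8778)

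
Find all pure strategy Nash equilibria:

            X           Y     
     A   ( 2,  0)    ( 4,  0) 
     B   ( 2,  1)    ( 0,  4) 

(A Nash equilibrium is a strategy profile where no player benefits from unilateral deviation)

Nash equilibrium: (A, X), (A, Y)

Work:
Best responses:
  P1 vs X: payoffs [2, 2] → best response A/B (payoff 2)
  P1 vs Y: payoffs [4, 0] → best response A (payoff 4)
  P2 vs A: payoffs [0, 0] → best response X/Y (payoff 0)
  P2 vs B: payoffs [1, 4] → best response Y (payoff 4)
Mutual best responses: (A,X), (A,Y) → Nash equilibria.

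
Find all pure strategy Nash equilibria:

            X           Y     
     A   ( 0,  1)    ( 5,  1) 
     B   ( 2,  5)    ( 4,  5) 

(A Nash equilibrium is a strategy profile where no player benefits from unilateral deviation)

Nash equilibrium: (A, Y), (B, X)

Work:
Best responses:
  P1 vs X: payoffs [0, 2] → best response B (payoff 2)
  P1 vs Y: payoffs [5, 4] → best response A (payoff 5)
  P2 vs A: payoffs [1, 1] → best response X/Y (payoff 1)
  P2 vs B: payoffs [5, 5] → best response X/Y (payoff 5)
Mutual best responses: (A,Y), (B,X) → Nash equilibria.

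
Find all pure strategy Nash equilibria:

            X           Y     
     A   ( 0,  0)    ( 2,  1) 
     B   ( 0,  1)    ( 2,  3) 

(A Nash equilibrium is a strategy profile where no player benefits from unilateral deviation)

Nash equilibrium: (A, Y), (B, Y)

Work:
Best responses:
  P1 vs X: payoffs [0, 0] → best response A/B (payoff 0)
  P1 vs Y: payoffs [2, 2] → best response A/B (payoff 2)
  P2 vs A: payoffs [0, 1] → best response Y (payoff 1)
  P2 vs B: payoffs [1, 3] → best response Y (payoff 3)
Mutual best responses: (A,Y), (B,Y) → Nash equilibria.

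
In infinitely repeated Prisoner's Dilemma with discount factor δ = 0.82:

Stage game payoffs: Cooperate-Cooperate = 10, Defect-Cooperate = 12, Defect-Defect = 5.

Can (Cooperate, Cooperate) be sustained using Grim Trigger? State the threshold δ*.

δ* = 0.2857; since δ = 0.82 ≥ 0.2857, cooperation can be sustained

Work:
For Grim Trigger:
Cooperate forever: 10/(1-δ)
Defect then punished: 12 + 5·δ/(1-δ)
Need: 10/(1-δ) ≥ 12 + 5·δ/(1-δ)
Solving: δ ≥ (T-R)/(T-P) = (12-10)/(12-5) = 0.2857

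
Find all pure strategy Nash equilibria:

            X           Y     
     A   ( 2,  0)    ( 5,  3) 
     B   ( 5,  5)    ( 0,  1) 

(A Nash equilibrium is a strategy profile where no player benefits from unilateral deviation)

Nash equilibrium: (A, Y), (B, X)

Work:
Best responses:
  P1 vs X: payoffs [2, 5] → best response B (payoff 5)
  P1 vs Y: payoffs [5, 0] → best response A (payoff 5)
  P2 vs A: payoffs [0, 3] → best response Y (payoff 3)
  P2 vs B: payoffs [5, 1] → best response X (payoff 5)
Mutual best responses: (A,Y), (B,X) → Nash equilibria.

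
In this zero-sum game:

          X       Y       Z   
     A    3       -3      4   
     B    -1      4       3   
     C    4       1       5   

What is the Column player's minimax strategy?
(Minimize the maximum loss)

Column should play X or Y (all achieve the minimum), value = 4

Work:
Column player minimizes Row's maximum payoff:
Column X: max payoff to Row = 4
Column Y: max payoff to Row = 4
Column Z: max payoff to Row = 5
Minimum is 4, achieved by columns X, Y (tied).
Each of X or Y is a minimax strategy.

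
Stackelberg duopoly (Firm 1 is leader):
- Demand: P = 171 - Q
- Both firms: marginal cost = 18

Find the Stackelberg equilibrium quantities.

q₁* (leader) = 76.5, q₂* (follower) = 38.25

Work:
Follower's reaction: q₂ = (a - c - q₁)/2
Leader substitutes: π₁ = q₁·(a - q₁ - (a-c-q₁)/2 - c)
FOC: q₁* = (171 - 18)/2 = 76.50
Then: q₂* = (171 - 18 - 76.5)/2 = 38.25
Leader has first-mover advantage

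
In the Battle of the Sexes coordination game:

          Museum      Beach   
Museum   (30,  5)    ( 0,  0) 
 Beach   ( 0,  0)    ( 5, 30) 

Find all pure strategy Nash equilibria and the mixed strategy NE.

Pure NE: (Museum, Museum) and (Beach, Beach); Mixed NE: p = 0.8571, q = 0.1429

Work:
Check pure NE:
(Museum, Museum): (30, 5) - no unilateral deviation beneficial
(Beach, Beach): (5, 30) - no unilateral deviation beneficial
Mixed NE: P1 plays Museum with p = 0.8571, P2 plays Museum with q = 0.1429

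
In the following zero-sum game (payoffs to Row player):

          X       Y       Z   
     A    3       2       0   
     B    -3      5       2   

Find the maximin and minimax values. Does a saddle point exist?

Maximin = 0, Minimax = 2, Saddle: False

Work:
Row minimums: [0, -3] → maximin = 0
Column maximums: [3, 5, 2] → minimax = 2
No saddle point (maximin ≠ minimax). Mixed strategy needed.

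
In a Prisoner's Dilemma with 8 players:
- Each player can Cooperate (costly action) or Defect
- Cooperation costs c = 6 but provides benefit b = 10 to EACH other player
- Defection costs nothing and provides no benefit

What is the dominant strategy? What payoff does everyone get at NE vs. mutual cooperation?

Dominant: Defect; NE payoff = 0; Coop payoff = 64

Work:
Defect dominates (saves cost c = 6, benefit to others is external)
NE: All defect → everyone gets 0
If all cooperate: each receives (7)×10 - 6 = 64
Social dilemma: 64 > 0 but NE gives 0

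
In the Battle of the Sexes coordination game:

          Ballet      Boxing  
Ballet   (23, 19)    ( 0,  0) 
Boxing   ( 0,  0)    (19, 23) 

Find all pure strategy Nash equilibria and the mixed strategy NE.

Pure NE: (Ballet, Ballet) and (Boxing, Boxing); Mixed NE: p = 0.5476, q = 0.4524

Work:
Check pure NE:
(Ballet, Ballet): (23, 19) - no unilateral deviation beneficial
(Boxing, Boxing): (19, 23) - no unilateral deviation beneficial
Mixed NE: P1 plays Ballet with p = 0.5476, P2 plays Ballet with q = 0.4524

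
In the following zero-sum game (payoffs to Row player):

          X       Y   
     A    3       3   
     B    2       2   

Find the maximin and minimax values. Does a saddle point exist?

Maximin = 3, Minimax = 3, Saddle: True

Work:
Row minimums: [3, 2] → maximin = 3
Column maximums: [3, 3] → minimax = 3
Saddle point exists! Game value = 3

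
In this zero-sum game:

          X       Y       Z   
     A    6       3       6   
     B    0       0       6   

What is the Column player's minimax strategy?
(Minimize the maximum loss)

Column should play Y, value = 3

Work:
Column player minimizes Row's maximum payoff:
Column X: max payoff to Row = 6
Column Y: max payoff to Row = 3
Column Z: max payoff to Row = 6
Minimum is 3, achieved by column Y.
Minimax strategy: Y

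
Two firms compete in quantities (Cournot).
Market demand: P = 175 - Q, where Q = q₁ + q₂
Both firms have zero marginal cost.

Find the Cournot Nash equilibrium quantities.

q₁* = q₂* = 58.33; P* = 58.33

Work:
Profit: π_i = P·q_i = (a - q_i - q_j)·q_i
FOC: ∂π_i/∂q_i = a - 2q_i - q_j = 0
Reaction function: q_i = (175 - q_j)/2
Symmetry: q* = 175/3 = 58.33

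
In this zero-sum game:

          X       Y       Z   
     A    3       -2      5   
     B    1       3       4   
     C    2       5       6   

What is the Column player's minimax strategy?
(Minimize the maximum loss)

Column should play X, value = 3

Work:
Column player minimizes Row's maximum payoff:
Column X: max payoff to Row = 3
Column Y: max payoff to Row = 5
Column Z: max payoff to Row = 6
Minimum is 3, achieved by column X.
Minimax strategy: X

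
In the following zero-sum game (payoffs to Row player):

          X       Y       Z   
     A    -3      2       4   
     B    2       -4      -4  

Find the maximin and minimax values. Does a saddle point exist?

Maximin = -3, Minimax = 2, Saddle: False

Work:
Row minimums: [-3, -4] → maximin = -3
Column maximums: [2, 2, 4] → minimax = 2
No saddle point (maximin ≠ minimax). Mixed strategy needed.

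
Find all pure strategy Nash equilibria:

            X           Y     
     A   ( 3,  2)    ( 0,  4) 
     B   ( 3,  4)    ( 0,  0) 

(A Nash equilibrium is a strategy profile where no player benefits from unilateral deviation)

Nash equilibrium: (A, Y), (B, X)

Work:
Best responses:
  P1 vs X: payoffs [3, 3] → best response A/B (payoff 3)
  P1 vs Y: payoffs [0, 0] → best response A/B (payoff 0)
  P2 vs A: payoffs [2, 4] → best response Y (payoff 4)
  P2 vs B: payoffs [4, 0] → best response X (payoff 4)
Mutual best responses: (A,Y), (B,X) → Nash equilibria.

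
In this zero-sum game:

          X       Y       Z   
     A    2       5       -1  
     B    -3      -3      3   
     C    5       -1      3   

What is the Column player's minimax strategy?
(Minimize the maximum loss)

Column should play Z, value = 3

Work:
Column player minimizes Row's maximum payoff:
Column X: max payoff to Row = 5
Column Y: max payoff to Row = 5
Column Z: max payoff to Row = 3
Minimum is 3, achieved by column Z.
Minimax strategy: Z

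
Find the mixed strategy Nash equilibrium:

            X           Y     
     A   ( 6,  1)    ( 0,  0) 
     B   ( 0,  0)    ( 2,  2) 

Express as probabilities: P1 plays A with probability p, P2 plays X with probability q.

p = 0.6667, q = 0.25

Work:
Find probabilities that make opponent indifferent:
P2 chooses q to make P1 indifferent between A and B
P1 chooses p to make P2 indifferent between X and Y
Mixed NE: P1 plays (A: 0.6667, B: 0.3333), P2 plays (X: 0.25, Y: 0.75)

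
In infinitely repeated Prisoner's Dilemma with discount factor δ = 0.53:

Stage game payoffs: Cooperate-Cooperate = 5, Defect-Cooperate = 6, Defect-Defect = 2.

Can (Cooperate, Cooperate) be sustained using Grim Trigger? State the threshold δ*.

δ* = 0.25; since δ = 0.53 ≥ 0.25, cooperation can be sustained

Work:
For Grim Trigger:
Cooperate forever: 5/(1-δ)
Defect then punished: 6 + 2·δ/(1-δ)
Need: 5/(1-δ) ≥ 6 + 2·δ/(1-δ)
Solving: δ ≥ (T-R)/(T-P) = (6-5)/(6-2) = 0.25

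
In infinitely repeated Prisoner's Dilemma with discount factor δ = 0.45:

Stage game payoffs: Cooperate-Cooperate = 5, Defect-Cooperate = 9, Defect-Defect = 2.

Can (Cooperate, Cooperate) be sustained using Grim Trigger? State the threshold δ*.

δ* = 0.5714; since δ = 0.45 < 0.5714, cooperation cannot be sustained

Work:
For Grim Trigger:
Cooperate forever: 5/(1-δ)
Defect then punished: 9 + 2·δ/(1-δ)
Need: 5/(1-δ) ≥ 9 + 2·δ/(1-δ)
Solving: δ ≥ (T-R)/(T-P) = (9-5)/(9-2) = 0.5714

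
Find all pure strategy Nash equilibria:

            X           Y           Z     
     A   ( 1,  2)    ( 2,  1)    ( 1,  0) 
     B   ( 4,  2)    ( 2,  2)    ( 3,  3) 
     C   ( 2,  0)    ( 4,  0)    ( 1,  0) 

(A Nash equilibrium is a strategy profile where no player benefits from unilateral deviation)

Nash equilibrium: (B, Z), (C, Y)

Work:
Best responses:
  P1 vs X: payoffs [1, 4, 2] → best response B (payoff 4)
  P1 vs Y: payoffs [2, 2, 4] → best response C (payoff 4)
  P1 vs Z: payoffs [1, 3, 1] → best response B (payoff 3)
  P2 vs A: payoffs [2, 1, 0] → best response X (payoff 2)
  P2 vs B: payoffs [2, 2, 3] → best response Z (payoff 3)
  P2 vs C: payoffs [0, 0, 0] → best response X/Y/Z (payoff 0)
Mutual best responses: (B,Z), (C,Y) → Nash equilibria.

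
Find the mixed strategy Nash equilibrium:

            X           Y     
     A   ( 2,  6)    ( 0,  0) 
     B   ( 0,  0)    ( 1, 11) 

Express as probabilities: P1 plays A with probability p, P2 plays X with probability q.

p = 0.6471, q = 0.3333

Work:
Find probabilities that make opponent indifferent:
P2 chooses q to make P1 indifferent between A and B
P1 chooses p to make P2 indifferent between X and Y
Mixed NE: P1 plays (A: 0.6471, B: 0.3529), P2 plays (X: 0.3333, Y: 0.6667)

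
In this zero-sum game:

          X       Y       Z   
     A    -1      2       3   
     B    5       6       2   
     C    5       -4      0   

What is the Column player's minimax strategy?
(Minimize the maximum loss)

Column should play Z, value = 3

Work:
Column player minimizes Row's maximum payoff:
Column X: max payoff to Row = 5
Column Y: max payoff to Row = 6
Column Z: max payoff to Row = 3
Minimum is 3, achieved by column Z.
Minimax strategy: Z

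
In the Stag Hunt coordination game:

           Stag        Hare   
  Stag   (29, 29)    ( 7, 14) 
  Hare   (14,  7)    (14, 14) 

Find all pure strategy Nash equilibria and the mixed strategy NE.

Pure NE: (Stag, Stag) and (Hare, Hare); Mixed NE: p = 0.3182, q = 0.3182

Work:
Check pure NE:
(Stag, Stag): (29, 29) - no unilateral deviation beneficial
(Hare, Hare): (14, 14) - no unilateral deviation beneficial
Mixed NE: P1 plays Stag with p = 0.3182, P2 plays Stag with q = 0.3182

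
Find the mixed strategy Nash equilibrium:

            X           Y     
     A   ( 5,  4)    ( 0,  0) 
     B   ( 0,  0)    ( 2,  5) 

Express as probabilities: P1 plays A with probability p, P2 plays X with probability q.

p = 0.5556, q = 0.2857

Work:
Find probabilities that make opponent indifferent:
P2 chooses q to make P1 indifferent between A and B
P1 chooses p to make P2 indifferent between X and Y
Mixed NE: P1 plays (A: 0.5556, B: 0.4444), P2 plays (X: 0.2857, Y: 0.7143)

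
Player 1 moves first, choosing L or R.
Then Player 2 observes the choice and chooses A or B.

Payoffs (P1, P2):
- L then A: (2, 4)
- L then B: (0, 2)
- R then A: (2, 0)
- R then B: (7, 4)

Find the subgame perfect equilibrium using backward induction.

P1 plays R, P2 plays A after L and B after R; Payoff (7, 4)

Work:
Backward induction:
After L: P2 chooses A → P1 gets 2
After R: P2 chooses B → P1 gets 7
P1 chooses R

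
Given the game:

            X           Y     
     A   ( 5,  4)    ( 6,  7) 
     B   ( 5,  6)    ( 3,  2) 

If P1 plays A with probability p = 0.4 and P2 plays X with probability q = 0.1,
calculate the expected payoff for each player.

E[P1] = 4.28, E[P2] = 4.12

Work:
E[P1] = p·q·π₁(A,X) + p·(1-q)·π₁(A,Y) + (1-p)·q·π₁(B,X) + (1-p)·(1-q)·π₁(B,Y)
= 0.4·0.1·5 + 0.4·0.9·6 + 0.6·0.1·5 + 0.6·0.9·3
= 4.28

E[P2] = 4.12 (similar calculation)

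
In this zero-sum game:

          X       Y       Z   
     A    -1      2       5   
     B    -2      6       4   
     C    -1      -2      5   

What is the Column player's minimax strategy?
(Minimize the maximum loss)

Column should play X, value = -1

Work:
Column player minimizes Row's maximum payoff:
Column X: max payoff to Row = -1
Column Y: max payoff to Row = 6
Column Z: max payoff to Row = 5
Minimum is -1, achieved by column X.
Minimax strategy: X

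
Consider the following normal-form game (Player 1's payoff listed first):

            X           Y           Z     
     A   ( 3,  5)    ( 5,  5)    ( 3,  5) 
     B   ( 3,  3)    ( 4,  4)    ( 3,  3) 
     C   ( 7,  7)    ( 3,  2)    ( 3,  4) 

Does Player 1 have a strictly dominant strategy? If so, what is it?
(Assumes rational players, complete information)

No strictly dominant strategy exists for Player 1

Work:
A strategy strictly dominates another if it gives a strictly higher payoff against every opponent action. Compare each pair of P1's strategies column-by-column:
  A vs B: [3 vs 3, 5 vs 4, 3 vs 3] → A does not strictly dominate B (column X: 3 ≤ 3)
  A vs C: [3 vs 7, 5 vs 3, 3 vs 3] → A does not strictly dominate C (column X: 3 ≤ 7)
  B vs A: [3 vs 3, 4 vs 5, 3 vs 3] → B does not strictly dominate A (column X: 3 ≤ 3)
  B vs C: [3 vs 7, 4 vs 3, 3 vs 3] → B does not strictly dominate C (column X: 3 ≤ 7)
  C vs A: [7 vs 3, 3 vs 5, 3 vs 3] → C does not strictly dominate A (column Y: 3 ≤ 5)
  C vs B: [7 vs 3, 3 vs 4, 3 vs 3] → C does not strictly dominate B (column Y: 3 ≤ 4)
No single strategy strictly dominates all others → no strictly dominant strategy.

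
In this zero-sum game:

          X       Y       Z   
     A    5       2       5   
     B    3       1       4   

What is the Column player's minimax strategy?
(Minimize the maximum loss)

Column should play Y, value = 2

Work:
Column player minimizes Row's maximum payoff:
Column X: max payoff to Row = 5
Column Y: max payoff to Row = 2
Column Z: max payoff to Row = 5
Minimum is 2, achieved by column Y.
Minimax strategy: Y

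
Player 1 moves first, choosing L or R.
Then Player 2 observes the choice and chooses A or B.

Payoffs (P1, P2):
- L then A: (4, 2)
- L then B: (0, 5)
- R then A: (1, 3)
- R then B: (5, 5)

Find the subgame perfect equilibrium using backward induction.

P1 plays R, P2 plays B after L and B after R; Payoff (5, 5)

Work:
Backward induction:
After L: P2 chooses B → P1 gets 0
After R: P2 chooses B → P1 gets 5
P1 chooses R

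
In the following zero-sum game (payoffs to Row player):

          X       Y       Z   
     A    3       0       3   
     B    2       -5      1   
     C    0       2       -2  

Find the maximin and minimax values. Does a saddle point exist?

Maximin = 0, Minimax = 2, Saddle: False

Work:
Row minimums: [0, -5, -2] → maximin = 0
Column maximums: [3, 2, 3] → minimax = 2
No saddle point (maximin ≠ minimax). Mixed strategy needed.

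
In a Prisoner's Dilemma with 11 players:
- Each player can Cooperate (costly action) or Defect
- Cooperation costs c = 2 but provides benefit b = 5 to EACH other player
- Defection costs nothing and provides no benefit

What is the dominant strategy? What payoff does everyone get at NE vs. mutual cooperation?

Dominant: Defect; NE payoff = 0; Coop payoff = 48

Work:
Defect dominates (saves cost c = 2, benefit to others is external)
NE: All defect → everyone gets 0
If all cooperate: each receives (10)×5 - 2 = 48
Social dilemma: 48 > 0 but NE gives 0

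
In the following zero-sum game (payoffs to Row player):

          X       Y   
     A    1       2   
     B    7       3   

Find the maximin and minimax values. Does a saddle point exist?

Maximin = 3, Minimax = 3, Saddle: True

Work:
Row minimums: [1, 3] → maximin = 3
Column maximums: [7, 3] → minimax = 3
Saddle point exists! Game value = 3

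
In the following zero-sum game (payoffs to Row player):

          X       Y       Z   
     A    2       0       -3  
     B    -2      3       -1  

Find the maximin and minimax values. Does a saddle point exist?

Maximin = -2, Minimax = -1, Saddle: False

Work:
Row minimums: [-3, -2] → maximin = -2
Column maximums: [2, 3, -1] → minimax = -1
No saddle point (maximin ≠ minimax). Mixed strategy needed.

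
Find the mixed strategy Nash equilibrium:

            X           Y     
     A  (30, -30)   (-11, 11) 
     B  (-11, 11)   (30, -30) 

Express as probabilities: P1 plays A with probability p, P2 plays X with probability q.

p = 0.5, q = 0.5

Work:
Find probabilities that make opponent indifferent:
P2 chooses q to make P1 indifferent between A and B
P1 chooses p to make P2 indifferent between X and Y
Mixed NE: P1 plays (A: 0.5, B: 0.5), P2 plays (X: 0.5, Y: 0.5)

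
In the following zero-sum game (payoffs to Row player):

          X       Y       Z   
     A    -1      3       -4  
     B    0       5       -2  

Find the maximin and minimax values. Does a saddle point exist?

Maximin = -2, Minimax = -2, Saddle: True

Work:
Row minimums: [-4, -2] → maximin = -2
Column maximums: [0, 5, -2] → minimax = -2
Saddle point exists! Game value = -2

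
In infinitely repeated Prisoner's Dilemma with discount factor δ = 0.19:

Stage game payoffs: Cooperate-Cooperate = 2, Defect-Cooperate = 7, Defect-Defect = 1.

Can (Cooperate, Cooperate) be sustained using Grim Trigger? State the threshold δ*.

δ* = 0.8333; since δ = 0.19 < 0.8333, cooperation cannot be sustained

Work:
For Grim Trigger:
Cooperate forever: 2/(1-δ)
Defect then punished: 7 + 1·δ/(1-δ)
Need: 2/(1-δ) ≥ 7 + 1·δ/(1-δ)
Solving: δ ≥ (T-R)/(T-P) = (7-2)/(7-1) = 0.8333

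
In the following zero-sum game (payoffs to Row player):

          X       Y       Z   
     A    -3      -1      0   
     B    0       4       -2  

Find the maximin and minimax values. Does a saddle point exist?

Maximin = -2, Minimax = 0, Saddle: False

Work:
Row minimums: [-3, -2] → maximin = -2
Column maximums: [0, 4, 0] → minimax = 0
No saddle point (maximin ≠ minimax). Mixed strategy needed.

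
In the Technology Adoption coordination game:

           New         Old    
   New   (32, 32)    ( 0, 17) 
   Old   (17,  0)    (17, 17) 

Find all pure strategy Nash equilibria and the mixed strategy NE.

Pure NE: (New, New) and (Old, Old); Mixed NE: p = 0.5312, q = 0.5312

Work:
Check pure NE:
(New, New): (32, 32) - no unilateral deviation beneficial
(Old, Old): (17, 17) - no unilateral deviation beneficial
Mixed NE: P1 plays New with p = 0.5312, P2 plays New with q = 0.5312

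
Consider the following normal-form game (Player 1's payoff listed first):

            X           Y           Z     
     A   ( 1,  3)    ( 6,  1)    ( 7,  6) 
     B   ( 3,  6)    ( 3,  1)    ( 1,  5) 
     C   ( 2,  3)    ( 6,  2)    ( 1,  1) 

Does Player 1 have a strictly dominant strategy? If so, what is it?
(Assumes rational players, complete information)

No strictly dominant strategy exists for Player 1

Work:
A strategy strictly dominates another if it gives a strictly higher payoff against every opponent action. Compare each pair of P1's strategies column-by-column:
  A vs B: [1 vs 3, 6 vs 3, 7 vs 1] → A does not strictly dominate B (column X: 1 ≤ 3)
  A vs C: [1 vs 2, 6 vs 6, 7 vs 1] → A does not strictly dominate C (column X: 1 ≤ 2)
  B vs A: [3 vs 1, 3 vs 6, 1 vs 7] → B does not strictly dominate A (column Y: 3 ≤ 6)
  B vs C: [3 vs 2, 3 vs 6, 1 vs 1] → B does not strictly dominate C (column Y: 3 ≤ 6)
  C vs A: [2 vs 1, 6 vs 6, 1 vs 7] → C does not strictly dominate A (column Y: 6 ≤ 6)
  C vs B: [2 vs 3, 6 vs 3, 1 vs 1] → C does not strictly dominate B (column X: 2 ≤ 3)
No single strategy strictly dominates all others → no strictly dominant strategy.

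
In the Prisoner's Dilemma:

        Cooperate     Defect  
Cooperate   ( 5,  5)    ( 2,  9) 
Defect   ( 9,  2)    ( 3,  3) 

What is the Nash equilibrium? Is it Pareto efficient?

(Defect, Defect) is NE; not Pareto efficient

Work:
Defect dominates Cooperate for both players:
If P2 cooperates: Defect (9) > Cooperate (5)
If P2 defects: Defect (3) > Cooperate (2)
NE: (Defect, Defect) with payoff (3, 3)
But (Cooperate, Cooperate) = (5, 5) Pareto dominates (3, 3)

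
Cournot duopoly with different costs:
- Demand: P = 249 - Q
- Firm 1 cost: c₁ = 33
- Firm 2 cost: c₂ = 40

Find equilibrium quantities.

q₁* = 74.33, q₂* = 67.33

Work:
Reaction: q₁ = (249 - 33 - q₂)/2
Reaction: q₂ = (249 - 40 - q₁)/2
Solve simultaneously:
q₁* = (249 - 2×33 + 40)/3 = 74.33
q₂* = (249 - 2×40 + 33)/3 = 67.33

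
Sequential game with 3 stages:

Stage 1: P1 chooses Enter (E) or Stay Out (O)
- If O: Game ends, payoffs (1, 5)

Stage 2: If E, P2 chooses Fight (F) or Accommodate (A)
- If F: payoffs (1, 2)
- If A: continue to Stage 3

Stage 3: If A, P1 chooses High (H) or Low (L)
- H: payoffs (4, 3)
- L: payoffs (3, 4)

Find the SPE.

SPE: (E, A, H); Outcome (4, 3)

Work:
Stage 3: P1 chooses H (4 vs 3)
Stage 2: P2: F->2, A->3 (anticipating H). Choose A
Stage 1: P1: O->1, E->4 (anticipating A, H). Choose E
SPE path: E -> A -> H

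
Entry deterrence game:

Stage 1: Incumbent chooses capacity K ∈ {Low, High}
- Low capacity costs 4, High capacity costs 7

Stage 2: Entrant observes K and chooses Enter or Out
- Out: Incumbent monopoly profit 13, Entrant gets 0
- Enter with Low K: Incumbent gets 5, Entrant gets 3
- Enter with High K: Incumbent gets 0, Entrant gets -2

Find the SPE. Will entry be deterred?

SPE: (High, Enter|Low, Out|High); Entry deterred. Incumbent net profit = 6

Work:
After Low K: Entrant enters (3 > 0)
After High K: Entrant stays out (-2 < 0)
Incumbent: Low → 5−4=1, High → 13−7=6
Incumbent chooses High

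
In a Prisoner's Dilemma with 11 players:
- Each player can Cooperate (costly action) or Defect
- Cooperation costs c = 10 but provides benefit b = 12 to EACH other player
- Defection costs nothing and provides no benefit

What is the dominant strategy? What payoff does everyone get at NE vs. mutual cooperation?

Dominant: Defect; NE payoff = 0; Coop payoff = 110

Work:
Defect dominates (saves cost c = 10, benefit to others is external)
NE: All defect → everyone gets 0
If all cooperate: each receives (10)×12 - 10 = 110
Social dilemma: 110 > 0 but NE gives 0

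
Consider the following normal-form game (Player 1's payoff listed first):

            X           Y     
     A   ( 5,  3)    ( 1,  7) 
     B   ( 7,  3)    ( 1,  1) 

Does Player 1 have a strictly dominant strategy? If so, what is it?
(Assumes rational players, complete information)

No strictly dominant strategy exists for Player 1

Work:
A strategy strictly dominates another if it gives a strictly higher payoff against every opponent action. Compare each pair of P1's strategies column-by-column:
  A vs B: [5 vs 7, 1 vs 1] → A does not strictly dominate B (column X: 5 ≤ 7)
  B vs A: [7 vs 5, 1 vs 1] → B does not strictly dominate A (column Y: 1 ≤ 1)
No single strategy strictly dominates all others → no strictly dominant strategy.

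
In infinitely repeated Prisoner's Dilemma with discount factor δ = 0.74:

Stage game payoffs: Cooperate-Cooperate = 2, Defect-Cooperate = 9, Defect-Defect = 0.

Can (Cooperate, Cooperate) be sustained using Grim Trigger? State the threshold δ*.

δ* = 0.7778; since δ = 0.74 < 0.7778, cooperation cannot be sustained

Work:
For Grim Trigger:
Cooperate forever: 2/(1-δ)
Defect then punished: 9 + 0·δ/(1-δ)
Need: 2/(1-δ) ≥ 9 + 0·δ/(1-δ)
Solving: δ ≥ (T-R)/(T-P) = (9-2)/(9-0) = 0.7778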